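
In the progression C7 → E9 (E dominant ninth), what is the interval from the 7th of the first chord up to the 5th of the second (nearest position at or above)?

augmented unison

The 7th of C7 is Bb; the 5th of E9 (E dominant ninth) is B.
1 letter names make it a unison; at 1 semitone (a half step wider than perfect) the quality is augmented.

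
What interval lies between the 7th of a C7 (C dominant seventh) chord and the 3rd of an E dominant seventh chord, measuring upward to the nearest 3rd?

augmented 6th

The 7th of C7 (C dominant seventh) is Bb; the 3rd of E dominant seventh is G#.
6 letter names make it a sixth; at 10 semitones (a half step wider than major) the quality is augmented.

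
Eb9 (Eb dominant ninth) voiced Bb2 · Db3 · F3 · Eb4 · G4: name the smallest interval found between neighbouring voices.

Adjacent intervals: Bb2→Db3 = minor third; Db3→F3 = major third; F3→Eb4 = minor seventh; Eb4→G4 = major third.
The smallest is Bb2 to Db3, a minor third (3 semitones).

minor third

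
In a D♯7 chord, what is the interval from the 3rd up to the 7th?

diminished fifth

Spelling the chord: D♯-F𝄪-A♯-C♯.
That puts F𝄪 below C♯.
F𝄪 up to C♯ is 6 semitones, a half step narrower than a perfect fifth, so the interval is diminished.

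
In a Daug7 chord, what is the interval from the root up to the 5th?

A5

Spelling the chord: D F# A# C.
That puts D below A#.
D up to A# is 8 semitones, a half step wider than a perfect fifth, so the interval is augmented.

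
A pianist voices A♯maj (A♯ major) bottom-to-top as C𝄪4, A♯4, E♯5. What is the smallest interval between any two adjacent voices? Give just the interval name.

Adjacent intervals: C𝄪4→A♯4 = minor sixth; A♯4→E♯5 = perfect fifth.
The smallest is A♯4 to E♯5, a perfect fifth (7 semitones).

perfect 5th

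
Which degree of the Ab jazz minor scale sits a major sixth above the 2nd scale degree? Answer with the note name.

The scale is Ab Bb Cb Db Eb F G.
The 2nd scale degree is Bb; a major sixth above that is G — scale degree 7.

G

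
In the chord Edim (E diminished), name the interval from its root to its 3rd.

Edim (E diminished) is spelled E, G, Bb.
That puts E below G.
E up to G is 3 semitones, a half step narrower than a major third, so the interval is minor.

minor third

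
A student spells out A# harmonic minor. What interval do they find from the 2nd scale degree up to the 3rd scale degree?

minor 2nd

The scale runs A# B# C# D# E# F# G##.
So we need the interval from B# up to C#.
B# up to C# is 1 semitone, a half step narrower than a major second, so the interval is minor.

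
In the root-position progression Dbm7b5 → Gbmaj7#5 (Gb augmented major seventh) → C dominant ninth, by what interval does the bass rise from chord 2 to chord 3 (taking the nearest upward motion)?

augmented 4th

The roots are Gb and C.
From Gb to C: 6 semitones over a fourth = augmented.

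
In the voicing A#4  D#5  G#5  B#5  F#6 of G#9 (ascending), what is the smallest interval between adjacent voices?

major 3rd

Adjacent intervals: A#4→D#5 = perfect fourth; D#5→G#5 = perfect fourth; G#5→B#5 = major third; B#5→F#6 = diminished fifth.
The smallest is G#5 to B#5, a major third (4 semitones).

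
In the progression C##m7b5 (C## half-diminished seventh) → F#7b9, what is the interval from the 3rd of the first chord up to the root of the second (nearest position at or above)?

The 3rd of C##m7b5 (C## half-diminished seventh) is E#; the root of F#7b9 is F#.
E# up to F# is 1 semitone, a half step narrower than a major second, so the interval is minor.

minor 2nd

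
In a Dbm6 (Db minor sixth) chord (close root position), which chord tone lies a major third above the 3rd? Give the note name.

Dbm6 (Db minor sixth): Db-Fb-Ab-Bb.
The 3rd is Fb. A major third above Fb is Ab.
Ab is the chord's 5th.

Ab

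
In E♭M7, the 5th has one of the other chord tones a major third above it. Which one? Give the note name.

The chord tones of E♭maj7 are E♭ G B♭ D.
The 5th is B♭. A major third above B♭ is D.
D is the chord's 7th.

D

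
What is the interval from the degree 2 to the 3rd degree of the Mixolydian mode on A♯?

major second

Spelling the Mixolydian mode on A♯: A♯ B♯ C𝄪 D♯ E♯ F𝄪 G♯.
So we need the interval from B♯ up to C𝄪.
From B♯ to C𝄪 is 2 semitones, exactly the major second.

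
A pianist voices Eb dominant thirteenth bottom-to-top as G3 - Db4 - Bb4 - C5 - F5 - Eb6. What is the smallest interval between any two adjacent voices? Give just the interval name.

Adjacent intervals: G3→Db4 = diminished fifth; Db4→Bb4 = major sixth; Bb4→C5 = major second; C5→F5 = perfect fourth; F5→Eb6 = minor seventh.
The smallest is Bb4 to C5, a major second (2 semitones).

major second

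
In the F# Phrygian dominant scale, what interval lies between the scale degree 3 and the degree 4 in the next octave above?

minor ninth

The scale runs F# G A# B C# D E.
So we need the interval from A# up to B.
A# up to B is 13 semitones, a half step narrower than a major ninth, so the interval is minor.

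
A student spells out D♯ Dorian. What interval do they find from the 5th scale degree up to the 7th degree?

minor 3rd

Spelling D♯ Dorian: D♯ E♯ F♯ G♯ A♯ B♯ C♯.
So we need the interval from A♯ up to C♯.
From A♯ to C♯: 3 semitones over a third = minor.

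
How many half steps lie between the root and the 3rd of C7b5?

4

C dominant seventh flat five: C-E-Gb-Bb.
C to E is a major third: 4 semitones.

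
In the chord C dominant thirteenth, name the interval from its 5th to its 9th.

perfect fifth

The chord tones of C13 are C–E–G–Bb–D–A.
The 5th is G and the 9th is D.
From G to D is 7 semitones, exactly the perfect fifth.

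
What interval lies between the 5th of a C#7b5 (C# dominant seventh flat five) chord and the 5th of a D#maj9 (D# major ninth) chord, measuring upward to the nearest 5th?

A2

The 5th of C#7b5 (C# dominant seventh flat five) is G; the 5th of D#maj9 (D# major ninth) is A#.
G up to A# is 3 semitones, a half step wider than a major second, so the interval is augmented.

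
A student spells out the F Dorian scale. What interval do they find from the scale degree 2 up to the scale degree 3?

m2

Spelling the F Dorian scale: F G Ab Bb C D Eb.
Scale degree 2 = G; degree 3 = Ab.
G up to Ab is 1 semitone, a half step narrower than a major second, so the interval is minor.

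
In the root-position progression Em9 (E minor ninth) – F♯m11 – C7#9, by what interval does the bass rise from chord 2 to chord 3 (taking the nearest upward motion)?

The roots are F♯ and C.
From F♯ to C: 6 semitones over a fifth = diminished.

diminished fifth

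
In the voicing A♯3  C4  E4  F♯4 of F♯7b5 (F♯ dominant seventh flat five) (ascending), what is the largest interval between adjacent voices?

Adjacent intervals: A♯3→C4 = diminished third; C4→E4 = major third; E4→F♯4 = major second.
The largest is C4 to E4, a major third (4 semitones).

major 3rd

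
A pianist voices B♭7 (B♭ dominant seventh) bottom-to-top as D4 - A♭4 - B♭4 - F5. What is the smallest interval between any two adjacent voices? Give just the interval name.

major 2nd

Adjacent intervals: D4→A♭4 = diminished fifth; A♭4→B♭4 = major second; B♭4→F5 = perfect fifth.
The smallest is A♭4 to B♭4, a major second (2 semitones).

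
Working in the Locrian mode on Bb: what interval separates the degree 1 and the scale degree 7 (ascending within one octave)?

m7

Spelling the Locrian mode on Bb: Bb Cb Db Eb Fb Gb Ab.
Degree 1 = Bb; degree 7 = Ab.
7 letter names make it a seventh; at 10 semitones (a half step narrower than major) the quality is minor.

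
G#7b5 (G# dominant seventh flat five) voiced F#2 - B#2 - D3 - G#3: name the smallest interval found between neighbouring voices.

Adjacent intervals: F#2→B#2 = augmented fourth; B#2→D3 = diminished third; D3→G#3 = augmented fourth.
The smallest is B#2 to D3, a diminished third (2 semitones).

diminished third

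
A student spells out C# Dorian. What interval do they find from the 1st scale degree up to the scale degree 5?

perfect fifth

The scale runs C# D# E F# G# A# B.
The 1st scale degree is C# and the degree 5 is G#.
From C# to G# is 7 semitones, exactly the perfect fifth.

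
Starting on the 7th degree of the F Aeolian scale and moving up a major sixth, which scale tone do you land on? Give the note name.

The scale is F G Ab Bb C Db Eb.
The 7th degree is Eb; a major sixth above that is C — scale degree 5.

C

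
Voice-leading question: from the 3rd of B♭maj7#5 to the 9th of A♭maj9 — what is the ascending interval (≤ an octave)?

B♭maj7#5 has D as its 3rd, and A♭maj9 has B♭ as its 9th.
6 letter names make it a sixth; at 8 semitones (a half step narrower than major) the quality is minor.

minor 6th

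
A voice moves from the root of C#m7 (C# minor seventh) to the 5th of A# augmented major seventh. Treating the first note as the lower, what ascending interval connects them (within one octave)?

C#m7 (C# minor seventh) has C# as its root, and A# augmented major seventh has E## as its 5th.
C# up to E## is 5 semitones, a half step wider than a major third, so the interval is augmented.

augmented third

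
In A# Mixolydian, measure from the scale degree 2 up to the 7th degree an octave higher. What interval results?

The scale runs A# B# C## D# E# F## G#.
Scale degree 2 = B#; 7th scale degree (up an octave) = G#.
13 letter names make it a thirteenth; at 20 semitones (a half step narrower than major) the quality is minor.

minor thirteenth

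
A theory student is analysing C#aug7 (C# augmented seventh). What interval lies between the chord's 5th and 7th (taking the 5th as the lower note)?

The chord tones of C#aug7 are C#-E#-G##-B.
So we need the interval from G## up to B.
G## up to B is 2 semitones, a whole step narrower than a major third, so the interval is diminished.

diminished third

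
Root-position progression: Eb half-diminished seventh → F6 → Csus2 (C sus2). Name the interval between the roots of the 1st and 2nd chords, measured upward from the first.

The roots are Eb and F.
Counting 2 letters and 2 half steps from Eb gives a major second.

major second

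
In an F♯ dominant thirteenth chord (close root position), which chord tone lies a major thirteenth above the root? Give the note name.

D#

The chord tones of F♯13 are F♯ A♯ C♯ E G♯ D♯.
The root is F♯. A major thirteenth above F♯ is D♯.
D♯ is the chord's 13th.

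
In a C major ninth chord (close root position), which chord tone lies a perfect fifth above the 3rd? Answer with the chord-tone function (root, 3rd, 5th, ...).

7th

C major ninth: C E G B D.
The 3rd is E. A perfect fifth above E is B.
B is the chord's 7th.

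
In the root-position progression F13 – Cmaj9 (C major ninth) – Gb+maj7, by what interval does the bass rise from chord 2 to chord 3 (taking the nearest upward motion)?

diminished 5th

The roots are C and Gb.
C up to Gb is 6 semitones, a half step narrower than a perfect fifth, so the interval is diminished.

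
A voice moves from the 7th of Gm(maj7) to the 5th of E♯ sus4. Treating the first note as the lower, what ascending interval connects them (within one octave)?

Gm(maj7) has F♯ as its 7th, and E♯ sus4 has B♯ as its 5th.
From F♯ to B♯: 6 semitones over a fourth = augmented.

augmented fourth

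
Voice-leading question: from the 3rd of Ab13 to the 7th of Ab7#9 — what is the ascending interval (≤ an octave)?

diminished fifth

The 3rd of Ab13 is C; the 7th of Ab7#9 is Gb.
5 letter names make it a fifth; at 6 semitones (a half step narrower than perfect) the quality is diminished.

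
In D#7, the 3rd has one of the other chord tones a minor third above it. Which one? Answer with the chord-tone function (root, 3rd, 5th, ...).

5th

D#7 is spelled D#, F##, A#, C#.
The 3rd is F##. A minor third above F## is A#.
A# is the chord's 5th.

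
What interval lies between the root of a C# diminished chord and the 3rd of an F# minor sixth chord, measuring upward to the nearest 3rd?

The root of C# diminished is C#; the 3rd of F# minor sixth is A.
C# up to A is 8 semitones, a half step narrower than a major sixth, so the interval is minor.

minor sixth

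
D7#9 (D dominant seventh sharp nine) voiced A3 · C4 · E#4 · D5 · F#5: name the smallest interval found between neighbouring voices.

Adjacent intervals: A3→C4 = minor third; C4→E#4 = augmented third; E#4→D5 = diminished seventh; D5→F#5 = major third.
The smallest is A3 to C4, a minor third (3 semitones).

minor third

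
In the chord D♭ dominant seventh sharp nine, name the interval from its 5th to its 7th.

The chord tones of D♭7#9 (D♭ dominant seventh sharp nine) are D♭, F, A♭, C♭, E.
The 5th is A♭ and the 7th is C♭.
From A♭ to C♭: 3 semitones over a third = minor.

minor 3rd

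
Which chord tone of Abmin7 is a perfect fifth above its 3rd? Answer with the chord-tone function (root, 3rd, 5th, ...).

7th

Ab-7 is spelled Ab–Cb–Eb–Gb.
The 3rd is Cb. A perfect fifth above Cb is Gb.
Gb is the chord's 7th.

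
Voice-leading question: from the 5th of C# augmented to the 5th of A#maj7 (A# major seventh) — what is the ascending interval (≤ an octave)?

minor sixth

C# augmented has G## as its 5th, and A#maj7 (A# major seventh) has E# as its 5th.
From G## to E#: 8 semitones over a sixth = minor.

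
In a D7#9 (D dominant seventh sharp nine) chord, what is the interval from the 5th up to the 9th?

augmented fifth

D7#9 is spelled D, F#, A, C, E#.
The 5th is A and the 9th is E#.
A up to E# is 8 semitones, a half step wider than a perfect fifth, so the interval is augmented.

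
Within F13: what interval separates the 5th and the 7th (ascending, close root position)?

F13: F-A-C-Eb-G-D.
The 5th is C and the 7th is Eb.
From C to Eb: 3 semitones over a third = minor.

minor third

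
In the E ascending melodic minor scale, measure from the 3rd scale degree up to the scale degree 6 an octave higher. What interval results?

E melodic minor: E F# G A B C# D#.
That puts G below C#.
11 letter names make it an eleventh; at 18 semitones (a half step wider than perfect) the quality is augmented.

augmented eleventh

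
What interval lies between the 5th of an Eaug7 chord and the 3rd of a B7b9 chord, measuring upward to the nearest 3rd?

m3

Eaug7 has B# as its 5th, and B7b9 has D# as its 3rd.
B# up to D# is 3 semitones, a half step narrower than a major third, so the interval is minor.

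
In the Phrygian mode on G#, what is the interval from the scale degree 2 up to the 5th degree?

Spelling the Phrygian mode on G#: G# A B C# D# E F#.
The scale degree 2 is A and the 5th degree is D#.
A up to D# is 6 semitones, a half step wider than a perfect fourth, so the interval is augmented.

augmented fourth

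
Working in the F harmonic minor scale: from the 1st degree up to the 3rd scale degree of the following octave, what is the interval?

The scale runs F G Ab Bb C Db E.
1st degree = F; 3rd degree (up an octave) = Ab.
F up to Ab is 15 semitones, a half step narrower than a major tenth, so the interval is minor.

minor tenth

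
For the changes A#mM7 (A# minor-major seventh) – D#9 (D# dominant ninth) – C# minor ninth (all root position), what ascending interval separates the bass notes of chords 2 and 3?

minor seventh

The roots are D# and C#.
7 letter names make it a seventh; at 10 semitones (a half step narrower than major) the quality is minor.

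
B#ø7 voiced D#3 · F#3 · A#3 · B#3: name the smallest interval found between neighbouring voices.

Adjacent intervals: D#3→F#3 = minor third; F#3→A#3 = major third; A#3→B#3 = major second.
The smallest is A#3 to B#3, a major second (2 semitones).

major second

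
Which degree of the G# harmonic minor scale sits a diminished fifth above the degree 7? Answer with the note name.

C#

The scale is G# A# B C# D# E F##.
The degree 7 is F##; a diminished fifth above that is C# — scale degree 4.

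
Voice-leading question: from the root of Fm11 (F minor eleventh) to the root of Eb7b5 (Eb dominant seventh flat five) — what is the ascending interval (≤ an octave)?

minor 7th

Fm11 (F minor eleventh) has F as its root, and Eb7b5 (Eb dominant seventh flat five) has Eb as its root.
F up to Eb is 10 semitones, a half step narrower than a major seventh, so the interval is minor.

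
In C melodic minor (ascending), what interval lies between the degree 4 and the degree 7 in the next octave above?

The scale runs C D Eb F G A B.
That puts F below B.
11 letter names make it an eleventh; at 18 semitones (a half step wider than perfect) the quality is augmented.

augmented 11th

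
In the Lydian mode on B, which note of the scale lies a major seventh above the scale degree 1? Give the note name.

A#

The scale is B C# D# E# F# G# A#.
The scale degree 1 is B; a major seventh above that is A# — scale degree 7.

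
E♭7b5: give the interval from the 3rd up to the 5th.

E♭ dominant seventh flat five is spelled E♭, G, B𝄫, D♭.
3rd = G; 5th = B𝄫.
3 letter names make it a third; at 2 semitones (a whole step narrower than major) the quality is diminished.

d3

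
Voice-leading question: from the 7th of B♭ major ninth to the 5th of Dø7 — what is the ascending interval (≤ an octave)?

diminished octave

B♭ major ninth has A as its 7th, and Dø7 has A♭ as its 5th.
A up to A♭ is 11 semitones, a half step narrower than a perfect octave, so the interval is diminished.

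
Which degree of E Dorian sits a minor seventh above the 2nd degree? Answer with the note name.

The scale is E F# G A B C# D.
The 2nd degree is F#; a minor seventh above that is E — scale degree 1.

E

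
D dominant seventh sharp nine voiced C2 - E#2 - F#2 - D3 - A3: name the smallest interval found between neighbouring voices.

Adjacent intervals: C2→E#2 = augmented third; E#2→F#2 = minor second; F#2→D3 = minor sixth; D3→A3 = perfect fifth.
The smallest is E#2 to F#2, a minor second (1 semitone).

minor second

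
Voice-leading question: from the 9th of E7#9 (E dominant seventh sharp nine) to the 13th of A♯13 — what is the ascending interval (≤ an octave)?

E7#9 (E dominant seventh sharp nine) has F𝄪 as its 9th, and A♯13 has F𝄪 as its 13th.
From F𝄪 to F𝄪 is 0 semitones, exactly the perfect unison.

perfect unison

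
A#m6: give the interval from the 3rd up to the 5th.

major third

The chord tones of A#min6 are A#–C#–E#–F##.
3rd = C#; 5th = E#.
Counting 3 letters and 4 half steps from C# gives a major third.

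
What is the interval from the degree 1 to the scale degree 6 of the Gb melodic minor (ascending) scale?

Gb melodic minor: Gb Ab Bbb Cb Db Eb F.
So we need the interval from Gb up to Eb.
From Gb to Eb is 9 semitones, exactly the major sixth.

major sixth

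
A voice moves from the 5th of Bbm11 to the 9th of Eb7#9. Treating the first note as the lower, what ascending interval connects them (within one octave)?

augmented unison

The 5th of Bbm11 is F; the 9th of Eb7#9 is F#.
F up to F# is 1 semitone, a half step wider than a perfect unison, so the interval is augmented.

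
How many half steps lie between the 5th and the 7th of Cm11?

Cm11: C E♭ G B♭ D F.
G to B♭ is a minor third: 3 semitones.

3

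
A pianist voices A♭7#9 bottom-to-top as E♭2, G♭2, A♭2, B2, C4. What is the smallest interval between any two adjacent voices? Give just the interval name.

M2

Adjacent intervals: E♭2→G♭2 = minor third; G♭2→A♭2 = major second; A♭2→B2 = augmented second; B2→C4 = minor ninth.
The smallest is G♭2 to A♭2, a major second (2 semitones).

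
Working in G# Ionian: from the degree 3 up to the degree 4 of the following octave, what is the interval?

minor 9th

The scale runs G# A# B# C# D# E# F##.
That puts B# below C#.
B# up to C# is 13 semitones, a half step narrower than a major ninth, so the interval is minor.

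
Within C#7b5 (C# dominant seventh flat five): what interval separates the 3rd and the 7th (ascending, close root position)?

Spelling the chord: C#, E#, G, B.
The 3rd is E# and the 7th is B.
5 letter names make it a fifth; at 6 semitones (a half step narrower than perfect) the quality is diminished.
That tritone between 3rd and 7th is what gives the dominant seventh its pull toward resolution.

diminished 5th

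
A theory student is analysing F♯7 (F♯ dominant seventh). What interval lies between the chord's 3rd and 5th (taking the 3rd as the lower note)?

F♯7 (F♯ dominant seventh): F♯–A♯–C♯–E.
That puts A♯ below C♯.
A♯ up to C♯ is 3 semitones, a half step narrower than a major third, so the interval is minor.

minor third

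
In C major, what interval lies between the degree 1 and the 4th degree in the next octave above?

The scale runs C D E F G A B.
That puts C below F.
From C to F is 17 semitones, exactly the perfect eleventh.

P11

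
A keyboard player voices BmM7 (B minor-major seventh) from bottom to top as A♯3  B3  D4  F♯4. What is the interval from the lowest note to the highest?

minor sixth

The outer voices are A♯3 and F♯4.
6 letter names make it a sixth; at 8 semitones (a half step narrower than major) the quality is minor.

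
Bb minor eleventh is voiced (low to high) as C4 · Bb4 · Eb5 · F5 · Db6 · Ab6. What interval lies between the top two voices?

Those voices are Db6 and Ab6.
Counting 5 letters and 7 half steps from Db gives a perfect fifth.

P5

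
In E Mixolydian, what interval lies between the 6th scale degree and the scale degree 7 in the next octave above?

m9

E mixolydian: E F# G# A B C# D.
6th scale degree = C#; scale degree 7 (up an octave) = D.
From C# to D: 13 semitones over a ninth = minor.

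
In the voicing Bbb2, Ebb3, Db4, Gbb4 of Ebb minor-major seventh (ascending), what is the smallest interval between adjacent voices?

diminished fourth

Adjacent intervals: Bbb2→Ebb3 = perfect fourth; Ebb3→Db4 = major seventh; Db4→Gbb4 = diminished fourth.
The smallest is Db4 to Gbb4, a diminished fourth (4 semitones).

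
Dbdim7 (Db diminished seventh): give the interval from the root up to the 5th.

d5

Db°7 (Db diminished seventh): Db, Fb, Abb, Cbb.
Root = Db; 5th = Abb.
5 letter names make it a fifth; at 6 semitones (a half step narrower than perfect) the quality is diminished.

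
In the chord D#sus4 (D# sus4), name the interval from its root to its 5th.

D#sus4 is spelled D#-G#-A#.
That puts D# below A#.
D# up to A# spans 5 letter names and 7 semitones — a perfect fifth.

perfect 5th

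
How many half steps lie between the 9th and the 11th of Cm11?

3

Cm11 (C minor eleventh) is spelled C–Eb–G–Bb–D–F.
D to F is a minor third: 3 semitones.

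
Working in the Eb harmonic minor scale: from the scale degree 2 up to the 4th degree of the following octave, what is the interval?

minor tenth

The scale runs Eb F Gb Ab Bb Cb D.
The scale degree 2 is F and the degree 4 (up an octave) is Ab.
F up to Ab is 15 semitones, a half step narrower than a major tenth, so the interval is minor.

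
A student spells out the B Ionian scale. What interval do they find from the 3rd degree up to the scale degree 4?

The scale runs B C# D# E F# G# A#.
The 3rd degree is D# and the 4th scale degree is E.
2 letter names make it a second; at 1 semitone (a half step narrower than major) the quality is minor.

minor second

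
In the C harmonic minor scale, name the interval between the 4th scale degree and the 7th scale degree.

The scale runs C D E♭ F G A♭ B.
So we need the interval from F up to B.
4 letter names make it a fourth; at 6 semitones (a half step wider than perfect) the quality is augmented.

augmented 4th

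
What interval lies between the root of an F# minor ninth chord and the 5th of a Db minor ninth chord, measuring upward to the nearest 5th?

F# minor ninth has F# as its root, and Db minor ninth has Ab as its 5th.
From F# to Ab: 2 semitones over a third = diminished.

diminished 3rd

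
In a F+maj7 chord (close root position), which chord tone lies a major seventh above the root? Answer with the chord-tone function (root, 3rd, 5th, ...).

Fmaj7#5 (F augmented major seventh): F–A–C#–E.
The root is F. A major seventh above F is E.
E is the chord's 7th.

7th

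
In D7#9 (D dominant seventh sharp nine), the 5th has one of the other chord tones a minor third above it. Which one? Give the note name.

C

The chord tones of D dominant seventh sharp nine are D–F#–A–C–E#.
The 5th is A. A minor third above A is C.
C is the chord's 7th.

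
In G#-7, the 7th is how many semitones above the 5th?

3

G#min7: G#-B-D#-F#.
D# to F# is a minor third: 3 semitones.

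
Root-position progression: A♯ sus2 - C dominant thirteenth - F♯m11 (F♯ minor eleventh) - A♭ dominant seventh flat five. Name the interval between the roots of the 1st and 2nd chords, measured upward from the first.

diminished third

The roots are A♯ and C.
3 letter names make it a third; at 2 semitones (a whole step narrower than major) the quality is diminished.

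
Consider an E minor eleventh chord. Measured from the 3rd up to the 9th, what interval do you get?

Em11 is spelled E, G, B, D, F♯, A.
The 3rd is G and the 9th is F♯.
Counting 7 letters and 11 half steps from G gives a major seventh.

major 7th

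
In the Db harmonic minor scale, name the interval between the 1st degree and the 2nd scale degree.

major second

The scale runs Db Eb Fb Gb Ab Bbb C.
So we need the interval from Db up to Eb.
Counting 2 letters and 2 half steps from Db gives a major second.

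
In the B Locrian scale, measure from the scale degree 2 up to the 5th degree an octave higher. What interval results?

The scale runs B C D E F G A.
Scale degree 2 = C; 5th scale degree (up an octave) = F.
C up to F spans 11 letter names and 17 semitones — a perfect eleventh.

perfect eleventh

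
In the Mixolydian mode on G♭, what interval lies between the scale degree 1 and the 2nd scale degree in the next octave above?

major 9th

Spelling the Mixolydian mode on G♭: G♭ A♭ B♭ C♭ D♭ E♭ F♭.
That puts G♭ below A♭.
Counting 9 letters and 14 half steps from G♭ gives a major ninth.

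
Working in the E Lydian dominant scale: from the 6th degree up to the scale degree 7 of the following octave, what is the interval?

E lydian dominant: E F# G# A# B C# D.
The 6th degree is C# and the degree 7 (up an octave) is D.
C# up to D is 13 semitones, a half step narrower than a major ninth, so the interval is minor.

m9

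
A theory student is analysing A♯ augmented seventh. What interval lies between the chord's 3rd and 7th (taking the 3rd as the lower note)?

diminished fifth

A♯ augmented seventh is spelled A♯ C𝄪 E𝄪 G♯.
That puts C𝄪 below G♯.
C𝄪 up to G♯ is 6 semitones, a half step narrower than a perfect fifth, so the interval is diminished.
This 3–7 tritone is the characteristic tension at the heart of the dominant sound.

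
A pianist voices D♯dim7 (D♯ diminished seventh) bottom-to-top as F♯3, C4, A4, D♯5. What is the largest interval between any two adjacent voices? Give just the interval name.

M6

Adjacent intervals: F♯3→C4 = diminished fifth; C4→A4 = major sixth; A4→D♯5 = augmented fourth.
The largest is C4 to A4, a major sixth (9 semitones).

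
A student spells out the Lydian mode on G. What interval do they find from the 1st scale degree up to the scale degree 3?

G lydian: G A B C# D E F#.
The 1st scale degree is G and the 3rd scale degree is B.
From G to B is 4 semitones, exactly the major third.

major third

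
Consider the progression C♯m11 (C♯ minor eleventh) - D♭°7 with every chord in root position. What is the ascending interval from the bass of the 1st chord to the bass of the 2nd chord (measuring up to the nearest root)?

The roots are C♯ and D♭.
C♯ up to D♭ is 0 semitones, a whole step narrower than a major second, so the interval is diminished.

d2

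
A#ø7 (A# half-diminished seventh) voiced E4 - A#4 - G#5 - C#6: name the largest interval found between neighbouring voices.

Adjacent intervals: E4→A#4 = augmented fourth; A#4→G#5 = minor seventh; G#5→C#6 = perfect fourth.
The largest is A#4 to G#5, a minor seventh (10 semitones).

minor seventh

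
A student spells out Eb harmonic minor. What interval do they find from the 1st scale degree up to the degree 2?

Spelling Eb harmonic minor: Eb F Gb Ab Bb Cb D.
So we need the interval from Eb up to F.
Eb up to F spans 2 letter names and 2 semitones — a major second.

M2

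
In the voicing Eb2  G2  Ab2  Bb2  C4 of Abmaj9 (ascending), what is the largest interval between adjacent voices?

Adjacent intervals: Eb2→G2 = major third; G2→Ab2 = minor second; Ab2→Bb2 = major second; Bb2→C4 = major ninth.
The largest is Bb2 to C4, a major ninth (14 semitones).

major 9th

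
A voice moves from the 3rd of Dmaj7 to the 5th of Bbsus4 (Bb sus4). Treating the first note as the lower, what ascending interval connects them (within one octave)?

Dmaj7 has F# as its 3rd, and Bbsus4 (Bb sus4) has F as its 5th.
8 letter names make it an octave; at 11 semitones (a half step narrower than perfect) the quality is diminished.

diminished octave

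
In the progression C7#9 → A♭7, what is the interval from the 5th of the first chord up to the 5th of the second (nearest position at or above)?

minor sixth

C7#9 has G as its 5th, and A♭7 has E♭ as its 5th.
G up to E♭ is 8 semitones, a half step narrower than a major sixth, so the interval is minor.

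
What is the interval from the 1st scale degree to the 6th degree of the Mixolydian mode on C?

major sixth

The scale runs C D E F G A B♭.
1st scale degree = C; scale degree 6 = A.
Counting 6 letters and 9 half steps from C gives a major sixth.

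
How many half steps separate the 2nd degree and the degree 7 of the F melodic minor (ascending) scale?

9

The scale is F G Ab Bb C D E.
G up to E is a major sixth — 9 semitones.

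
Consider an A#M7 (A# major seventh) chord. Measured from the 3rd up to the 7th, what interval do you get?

P5

A# major seventh: A# C## E# G##.
3rd = C##; 7th = G##.
Counting 5 letters and 7 half steps from C## gives a perfect fifth.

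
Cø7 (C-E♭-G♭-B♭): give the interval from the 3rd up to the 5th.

m3

The 3rd is E♭ and the 5th is G♭.
3 letter names make it a third; at 3 semitones (a half step narrower than major) the quality is minor.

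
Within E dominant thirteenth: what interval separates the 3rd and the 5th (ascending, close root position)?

Spelling the chord: E G♯ B D F♯ C♯.
That puts G♯ below B.
G♯ up to B is 3 semitones, a half step narrower than a major third, so the interval is minor.

minor third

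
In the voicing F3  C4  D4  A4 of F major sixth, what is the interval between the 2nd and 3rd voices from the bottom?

Those voices are C4 and D4.
Counting 2 letters and 2 half steps from C gives a major second.

major second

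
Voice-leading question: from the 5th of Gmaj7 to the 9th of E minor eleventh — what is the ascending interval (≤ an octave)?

major third

The 5th of Gmaj7 is D; the 9th of E minor eleventh is F♯.
D up to F♯ spans 3 letter names and 4 semitones — a major third.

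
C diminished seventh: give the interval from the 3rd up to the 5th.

C diminished seventh is spelled C–E♭–G♭–B𝄫.
3rd = E♭; 5th = G♭.
3 letter names make it a third; at 3 semitones (a half step narrower than major) the quality is minor.

m3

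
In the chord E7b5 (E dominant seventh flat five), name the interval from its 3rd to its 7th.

diminished 5th

The chord tones of E7b5 are E G# Bb D.
That puts G# below D.
G# up to D is 6 semitones, a half step narrower than a perfect fifth, so the interval is diminished.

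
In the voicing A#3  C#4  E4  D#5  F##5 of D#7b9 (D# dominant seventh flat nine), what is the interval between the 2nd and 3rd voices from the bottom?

Those voices are C#4 and E4.
3 letter names make it a third; at 3 semitones (a half step narrower than major) the quality is minor.

minor third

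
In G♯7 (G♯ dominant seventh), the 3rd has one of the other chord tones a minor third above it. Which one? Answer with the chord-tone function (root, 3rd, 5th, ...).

5th

The chord tones of G♯7 are G♯-B♯-D♯-F♯.
The 3rd is B♯. A minor third above B♯ is D♯.
D♯ is the chord's 5th.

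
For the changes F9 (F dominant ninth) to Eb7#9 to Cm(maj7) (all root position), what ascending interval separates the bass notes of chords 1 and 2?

m7

The roots are F and Eb.
From F to Eb: 10 semitones over a seventh = minor.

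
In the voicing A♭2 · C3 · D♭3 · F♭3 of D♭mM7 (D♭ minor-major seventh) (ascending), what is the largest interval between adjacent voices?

major third

Adjacent intervals: A♭2→C3 = major third; C3→D♭3 = minor second; D♭3→F♭3 = minor third.
The largest is A♭2 to C3, a major third (4 semitones).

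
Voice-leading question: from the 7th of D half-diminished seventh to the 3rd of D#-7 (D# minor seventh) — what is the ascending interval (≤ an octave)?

augmented fourth

D half-diminished seventh has C as its 7th, and D#-7 (D# minor seventh) has F# as its 3rd.
4 letter names make it a fourth; at 6 semitones (a half step wider than perfect) the quality is augmented.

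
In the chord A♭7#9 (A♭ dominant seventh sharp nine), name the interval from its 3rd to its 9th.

major seventh

A♭7#9 is spelled A♭ C E♭ G♭ B.
The 3rd is C and the 9th is B.
Counting 7 letters and 11 half steps from C gives a major seventh.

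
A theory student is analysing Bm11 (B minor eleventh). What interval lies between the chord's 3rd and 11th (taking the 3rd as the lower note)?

Bm11 (B minor eleventh): B–D–F#–A–C#–E.
The 3rd is D and the 11th is E.
From D to E is 14 semitones, exactly the major ninth.

major 9th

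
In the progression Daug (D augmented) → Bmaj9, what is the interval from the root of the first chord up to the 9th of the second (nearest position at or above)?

The root of Daug (D augmented) is D; the 9th of Bmaj9 is C#.
Counting 7 letters and 11 half steps from D gives a major seventh.

M7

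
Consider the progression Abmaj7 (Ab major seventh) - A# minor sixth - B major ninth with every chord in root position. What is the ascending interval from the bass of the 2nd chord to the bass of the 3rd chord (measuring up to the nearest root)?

The roots are A# and B.
2 letter names make it a second; at 1 semitone (a half step narrower than major) the quality is minor.

m2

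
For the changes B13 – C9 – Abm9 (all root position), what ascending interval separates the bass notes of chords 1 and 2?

The roots are B and C.
B up to C is 1 semitone, a half step narrower than a major second, so the interval is minor.

m2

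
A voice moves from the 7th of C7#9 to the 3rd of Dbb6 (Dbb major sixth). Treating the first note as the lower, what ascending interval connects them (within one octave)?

The 7th of C7#9 is Bb; the 3rd of Dbb6 (Dbb major sixth) is Fb.
Bb up to Fb is 6 semitones, a half step narrower than a perfect fifth, so the interval is diminished.

d5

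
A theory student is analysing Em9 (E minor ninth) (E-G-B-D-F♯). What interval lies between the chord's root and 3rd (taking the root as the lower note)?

minor 3rd

Root = E; 3rd = G.
From E to G: 3 semitones over a third = minor.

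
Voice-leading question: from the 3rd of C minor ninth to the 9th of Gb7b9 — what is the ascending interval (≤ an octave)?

C minor ninth has Eb as its 3rd, and Gb7b9 has Abb as its 9th.
From Eb to Abb: 4 semitones over a fourth = diminished.

diminished fourth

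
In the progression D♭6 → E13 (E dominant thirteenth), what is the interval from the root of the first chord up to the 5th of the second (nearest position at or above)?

The root of D♭6 is D♭; the 5th of E13 (E dominant thirteenth) is B.
6 letter names make it a sixth; at 10 semitones (a half step wider than major) the quality is augmented.

augmented sixth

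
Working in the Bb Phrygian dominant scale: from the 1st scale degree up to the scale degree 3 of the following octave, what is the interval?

major tenth

The scale runs Bb Cb D Eb F Gb Ab.
That puts Bb below D.
Counting 10 letters and 16 half steps from Bb gives a major tenth.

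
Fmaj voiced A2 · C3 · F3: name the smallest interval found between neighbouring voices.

m3

Adjacent intervals: A2→C3 = minor third; C3→F3 = perfect fourth.
The smallest is A2 to C3, a minor third (3 semitones).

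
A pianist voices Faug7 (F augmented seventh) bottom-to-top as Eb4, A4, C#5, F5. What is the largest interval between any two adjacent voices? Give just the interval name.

augmented fourth

Adjacent intervals: Eb4→A4 = augmented fourth; A4→C#5 = major third; C#5→F5 = diminished fourth.
The largest is Eb4 to A4, an augmented fourth (6 semitones).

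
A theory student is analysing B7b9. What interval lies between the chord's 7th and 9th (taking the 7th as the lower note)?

m3

B dominant seventh flat nine: B-D#-F#-A-C.
The 7th is A and the 9th is C.
3 letter names make it a third; at 3 semitones (a half step narrower than major) the quality is minor.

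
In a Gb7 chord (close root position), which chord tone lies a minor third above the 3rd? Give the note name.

The chord tones of Gb7 are Gb-Bb-Db-Fb.
The 3rd is Bb. A minor third above Bb is Db.
Db is the chord's 5th.

Db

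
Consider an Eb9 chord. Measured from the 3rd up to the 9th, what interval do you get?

minor seventh

Eb9 (Eb dominant ninth) is spelled Eb-G-Bb-Db-F.
So we need the interval from G up to F.
7 letter names make it a seventh; at 10 semitones (a half step narrower than major) the quality is minor.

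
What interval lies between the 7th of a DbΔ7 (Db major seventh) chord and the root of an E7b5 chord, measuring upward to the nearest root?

M3

The 7th of DbΔ7 (Db major seventh) is C; the root of E7b5 is E.
From C to E is 4 semitones, exactly the major third.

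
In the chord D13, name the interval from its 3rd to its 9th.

D13 (D dominant thirteenth) is spelled D-F#-A-C-E-B.
So we need the interval from F# up to E.
7 letter names make it a seventh; at 10 semitones (a half step narrower than major) the quality is minor.

minor 7th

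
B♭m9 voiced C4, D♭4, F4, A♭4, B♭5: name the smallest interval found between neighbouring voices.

Adjacent intervals: C4→D♭4 = minor second; D♭4→F4 = major third; F4→A♭4 = minor third; A♭4→B♭5 = major ninth.
The smallest is C4 to D♭4, a minor second (1 semitone).

minor second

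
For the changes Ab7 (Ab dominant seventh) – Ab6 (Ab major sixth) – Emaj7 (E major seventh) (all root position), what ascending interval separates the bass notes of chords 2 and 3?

augmented fifth

The roots are Ab and E.
From Ab to E: 8 semitones over a fifth = augmented.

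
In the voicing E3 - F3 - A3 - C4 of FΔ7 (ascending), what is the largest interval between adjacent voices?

Adjacent intervals: E3→F3 = minor second; F3→A3 = major third; A3→C4 = minor third.
The largest is F3 to A3, a major third (4 semitones).

major third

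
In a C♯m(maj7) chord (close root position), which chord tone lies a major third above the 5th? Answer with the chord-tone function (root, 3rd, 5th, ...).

7th

C♯ minor-major seventh is spelled C♯–E–G♯–B♯.
The 5th is G♯. A major third above G♯ is B♯.
B♯ is the chord's 7th.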